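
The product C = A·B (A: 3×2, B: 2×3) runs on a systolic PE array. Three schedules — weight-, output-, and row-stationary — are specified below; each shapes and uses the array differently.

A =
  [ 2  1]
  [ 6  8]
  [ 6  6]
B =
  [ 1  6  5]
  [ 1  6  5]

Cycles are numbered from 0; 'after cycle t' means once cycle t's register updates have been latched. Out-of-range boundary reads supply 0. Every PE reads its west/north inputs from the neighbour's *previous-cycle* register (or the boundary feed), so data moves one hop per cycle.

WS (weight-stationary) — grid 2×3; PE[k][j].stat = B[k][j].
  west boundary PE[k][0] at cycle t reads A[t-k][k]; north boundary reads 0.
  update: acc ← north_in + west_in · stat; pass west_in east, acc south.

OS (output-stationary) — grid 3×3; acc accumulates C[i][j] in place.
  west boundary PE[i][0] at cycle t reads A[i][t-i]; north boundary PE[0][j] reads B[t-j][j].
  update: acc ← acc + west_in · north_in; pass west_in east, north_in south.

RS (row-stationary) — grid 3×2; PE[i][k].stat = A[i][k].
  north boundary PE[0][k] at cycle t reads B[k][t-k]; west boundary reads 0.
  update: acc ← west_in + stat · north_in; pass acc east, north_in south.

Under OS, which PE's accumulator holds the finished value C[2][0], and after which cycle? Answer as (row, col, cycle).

(row, col, cycle) = (2, 0, 3)

Under OS, C[2][0] lands at PE[2][0]:
  c0 r2c0: 0 / 0 / 0
  c1 r2c0: 0 / 0 / 0
  c2 r2c0: 6 / 6 / 1
  c3 r2c0: 12 / 6 / 1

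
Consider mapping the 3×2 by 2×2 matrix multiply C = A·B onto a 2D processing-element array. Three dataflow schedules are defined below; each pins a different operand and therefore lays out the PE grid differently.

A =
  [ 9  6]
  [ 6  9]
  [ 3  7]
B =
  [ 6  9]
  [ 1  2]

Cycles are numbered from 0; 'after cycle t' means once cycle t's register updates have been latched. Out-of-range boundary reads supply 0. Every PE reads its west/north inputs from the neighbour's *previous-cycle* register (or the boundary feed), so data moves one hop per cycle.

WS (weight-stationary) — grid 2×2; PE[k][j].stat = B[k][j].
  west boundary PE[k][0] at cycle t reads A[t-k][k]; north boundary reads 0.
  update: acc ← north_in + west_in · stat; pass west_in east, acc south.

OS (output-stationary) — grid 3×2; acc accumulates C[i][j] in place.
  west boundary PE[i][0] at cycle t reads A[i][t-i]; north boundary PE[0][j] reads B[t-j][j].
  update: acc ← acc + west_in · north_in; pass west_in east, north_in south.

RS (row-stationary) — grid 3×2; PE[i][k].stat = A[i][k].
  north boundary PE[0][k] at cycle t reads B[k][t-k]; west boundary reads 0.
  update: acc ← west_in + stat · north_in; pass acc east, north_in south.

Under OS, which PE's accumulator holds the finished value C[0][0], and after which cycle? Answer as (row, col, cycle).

OS — PE[0][0] is where C[0][0] collects:
  after 0 — PE[0][0] acc=54, pass-E 9, pass-S 6
  after 1 — PE[0][0] acc=60, pass-E 6, pass-S 1

(row, col, cycle) = (0, 0, 1)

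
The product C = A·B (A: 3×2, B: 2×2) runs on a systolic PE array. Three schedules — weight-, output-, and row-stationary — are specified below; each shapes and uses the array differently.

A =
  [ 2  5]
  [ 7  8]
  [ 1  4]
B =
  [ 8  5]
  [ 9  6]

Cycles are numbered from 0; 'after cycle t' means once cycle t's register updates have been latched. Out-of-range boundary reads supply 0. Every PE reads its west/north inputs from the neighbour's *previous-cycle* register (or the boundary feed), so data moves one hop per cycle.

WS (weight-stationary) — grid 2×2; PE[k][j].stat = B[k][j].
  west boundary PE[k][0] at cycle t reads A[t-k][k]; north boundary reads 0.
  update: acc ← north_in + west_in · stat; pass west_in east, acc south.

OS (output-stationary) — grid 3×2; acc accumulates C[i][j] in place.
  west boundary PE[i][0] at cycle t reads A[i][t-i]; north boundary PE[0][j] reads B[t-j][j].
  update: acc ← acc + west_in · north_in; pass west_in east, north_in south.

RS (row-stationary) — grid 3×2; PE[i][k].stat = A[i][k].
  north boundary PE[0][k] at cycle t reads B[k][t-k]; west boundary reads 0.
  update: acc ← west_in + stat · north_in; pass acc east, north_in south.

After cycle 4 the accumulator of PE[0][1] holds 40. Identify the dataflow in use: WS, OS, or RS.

WS (2×2 grid), PE[0][1]:
  after 0 — PE[0][1] acc=0, pass-E 0, pass-S 0
  after 1 — PE[0][1] acc=10, pass-E 2, pass-S 10
  after 2 — PE[0][1] acc=35, pass-E 7, pass-S 35
  after 3 — PE[0][1] acc=5, pass-E 1, pass-S 5
  after 4 — PE[0][1] acc=0, pass-E 0, pass-S 0
OS (3×2 grid), PE[0][1]:
  after 0 — PE[0][1] acc=0, pass-E 0, pass-S 0
  after 1 — PE[0][1] acc=10, pass-E 2, pass-S 5
  after 2 — PE[0][1] acc=40, pass-E 5, pass-S 6
  after 3 — PE[0][1] acc=40, pass-E 0, pass-S 0
  after 4 — PE[0][1] acc=40, pass-E 0, pass-S 0
RS (3×2 grid), PE[0][1]:
  after 0 — PE[0][1] acc=0, pass-E 0, pass-S 0
  after 1 — PE[0][1] acc=61, pass-E 61, pass-S 9
  after 2 — PE[0][1] acc=40, pass-E 40, pass-S 6
  after 3 — PE[0][1] acc=0, pass-E 0, pass-S 0
  after 4 — PE[0][1] acc=0, pass-E 0, pass-S 0

dataflow = OS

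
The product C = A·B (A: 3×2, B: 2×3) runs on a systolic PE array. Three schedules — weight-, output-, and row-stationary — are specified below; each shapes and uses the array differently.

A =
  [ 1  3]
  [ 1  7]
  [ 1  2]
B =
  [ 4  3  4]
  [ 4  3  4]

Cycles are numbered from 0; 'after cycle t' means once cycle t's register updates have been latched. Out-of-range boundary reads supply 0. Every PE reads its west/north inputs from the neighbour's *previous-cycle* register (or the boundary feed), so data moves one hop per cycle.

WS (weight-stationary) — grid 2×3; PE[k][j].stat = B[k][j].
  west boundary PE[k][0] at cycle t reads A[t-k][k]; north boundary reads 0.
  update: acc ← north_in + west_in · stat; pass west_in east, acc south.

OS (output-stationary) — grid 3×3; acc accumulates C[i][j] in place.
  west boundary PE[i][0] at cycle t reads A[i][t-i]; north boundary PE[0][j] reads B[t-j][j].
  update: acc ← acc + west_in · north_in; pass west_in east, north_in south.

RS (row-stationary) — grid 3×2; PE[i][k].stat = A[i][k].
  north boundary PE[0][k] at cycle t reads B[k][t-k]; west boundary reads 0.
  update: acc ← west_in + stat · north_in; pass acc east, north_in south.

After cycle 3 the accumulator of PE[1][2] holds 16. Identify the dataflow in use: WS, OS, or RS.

dataflow = WS

— WS: 2×3; PE[1][2] trace:
  after 0 — PE[1][2] acc=0, pass-E 0, pass-S 0
  after 1 — PE[1][2] acc=0, pass-E 0, pass-S 0
  after 2 — PE[1][2] acc=0, pass-E 0, pass-S 0
  after 3 — PE[1][2] acc=16, pass-E 3, pass-S 16
— OS: 3×3; PE[1][2] trace:
  after 0 — PE[1][2] acc=0, pass-E 0, pass-S 0
  after 1 — PE[1][2] acc=0, pass-E 0, pass-S 0
  after 2 — PE[1][2] acc=0, pass-E 0, pass-S 0
  after 3 — PE[1][2] acc=4, pass-E 1, pass-S 4
— RS: 3×2 array has no PE[1][2].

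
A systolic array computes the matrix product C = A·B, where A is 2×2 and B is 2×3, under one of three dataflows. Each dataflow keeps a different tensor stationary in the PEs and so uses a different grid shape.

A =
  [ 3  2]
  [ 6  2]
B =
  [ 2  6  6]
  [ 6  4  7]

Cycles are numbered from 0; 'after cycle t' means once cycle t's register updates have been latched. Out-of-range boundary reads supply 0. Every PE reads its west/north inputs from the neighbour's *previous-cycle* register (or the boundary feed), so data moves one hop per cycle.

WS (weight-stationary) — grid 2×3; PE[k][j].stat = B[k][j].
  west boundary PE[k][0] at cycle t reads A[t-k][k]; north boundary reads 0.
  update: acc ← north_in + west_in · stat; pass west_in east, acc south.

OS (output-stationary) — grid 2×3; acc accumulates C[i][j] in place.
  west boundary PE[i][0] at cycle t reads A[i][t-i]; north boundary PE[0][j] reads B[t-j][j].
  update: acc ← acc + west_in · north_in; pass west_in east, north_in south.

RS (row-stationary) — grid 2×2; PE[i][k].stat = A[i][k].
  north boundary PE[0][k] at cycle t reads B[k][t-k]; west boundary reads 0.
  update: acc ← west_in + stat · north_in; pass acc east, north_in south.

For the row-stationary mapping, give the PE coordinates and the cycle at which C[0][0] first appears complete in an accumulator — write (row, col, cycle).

(row, col, cycle) = (0, 1, 1)

RS — PE[0][1] is where C[0][0] collects:
  cycle 0: PE[0][1] → acc 0, east 0, south 0
  cycle 1: PE[0][1] → acc 18, east 18, south 6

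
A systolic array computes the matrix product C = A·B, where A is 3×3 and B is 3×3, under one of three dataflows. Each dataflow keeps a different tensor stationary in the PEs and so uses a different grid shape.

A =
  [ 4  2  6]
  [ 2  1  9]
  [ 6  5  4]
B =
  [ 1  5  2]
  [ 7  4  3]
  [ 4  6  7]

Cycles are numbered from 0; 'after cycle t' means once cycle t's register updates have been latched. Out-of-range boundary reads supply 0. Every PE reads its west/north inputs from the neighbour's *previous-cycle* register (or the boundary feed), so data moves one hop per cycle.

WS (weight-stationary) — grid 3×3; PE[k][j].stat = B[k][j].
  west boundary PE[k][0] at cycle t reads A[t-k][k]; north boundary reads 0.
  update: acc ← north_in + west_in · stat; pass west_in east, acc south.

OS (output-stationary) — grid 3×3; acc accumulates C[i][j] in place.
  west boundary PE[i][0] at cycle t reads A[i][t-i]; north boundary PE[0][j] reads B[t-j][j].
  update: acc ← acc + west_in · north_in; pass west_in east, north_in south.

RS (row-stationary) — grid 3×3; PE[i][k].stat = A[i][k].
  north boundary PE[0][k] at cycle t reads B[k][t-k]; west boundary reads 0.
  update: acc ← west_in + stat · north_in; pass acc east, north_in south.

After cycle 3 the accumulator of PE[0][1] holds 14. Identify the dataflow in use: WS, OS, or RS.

dataflow = RS

Under WS (3×3), PE[0][1]:
  0: (0,1).acc=0  regs=<0,0>
  1: (0,1).acc=20  regs=<4,20>
  2: (0,1).acc=10  regs=<2,10>
  3: (0,1).acc=30  regs=<6,30>
Under OS (3×3), PE[0][1]:
  0: (0,1).acc=0  regs=<0,0>
  1: (0,1).acc=20  regs=<4,5>
  2: (0,1).acc=28  regs=<2,4>
  3: (0,1).acc=64  regs=<6,6>
Under RS (3×3), PE[0][1]:
  0: (0,1).acc=0  regs=<0,0>
  1: (0,1).acc=18  regs=<18,7>
  2: (0,1).acc=28  regs=<28,4>
  3: (0,1).acc=14  regs=<14,3>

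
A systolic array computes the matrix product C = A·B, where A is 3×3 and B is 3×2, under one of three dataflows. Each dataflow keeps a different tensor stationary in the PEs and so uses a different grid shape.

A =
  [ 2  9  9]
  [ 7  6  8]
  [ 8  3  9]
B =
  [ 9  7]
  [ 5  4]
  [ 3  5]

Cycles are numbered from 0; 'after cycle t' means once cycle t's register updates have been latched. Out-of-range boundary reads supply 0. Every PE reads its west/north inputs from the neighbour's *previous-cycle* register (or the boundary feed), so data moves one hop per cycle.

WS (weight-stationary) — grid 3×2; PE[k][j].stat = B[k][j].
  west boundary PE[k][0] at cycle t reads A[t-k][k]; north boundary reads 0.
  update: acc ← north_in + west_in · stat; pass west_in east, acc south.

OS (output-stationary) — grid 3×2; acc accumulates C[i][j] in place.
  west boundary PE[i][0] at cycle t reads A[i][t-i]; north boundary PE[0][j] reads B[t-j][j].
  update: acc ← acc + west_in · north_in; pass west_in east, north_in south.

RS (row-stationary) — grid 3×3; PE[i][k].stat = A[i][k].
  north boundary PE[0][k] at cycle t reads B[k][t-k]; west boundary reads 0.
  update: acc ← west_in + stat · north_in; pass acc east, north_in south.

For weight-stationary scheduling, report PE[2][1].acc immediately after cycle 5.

Tracing WS — 3×2 array, target PE[2][1]:
  step 0 · PE1,1: acc=0; fwd→0 fwd↓0
  step 0 · PE2,0: acc=0; fwd→0 fwd↓0
  step 0 · PE2,1: acc=0; fwd→0 fwd↓0
  step 1 · PE1,1: acc=0; fwd→0 fwd↓0
  step 1 · PE2,0: acc=0; fwd→0 fwd↓0
  step 1 · PE2,1: acc=0; fwd→0 fwd↓0
  step 2 · PE1,1: acc=50; fwd→9 fwd↓50
  step 2 · PE2,0: acc=90; fwd→9 fwd↓90
  step 2 · PE2,1: acc=0; fwd→0 fwd↓0
  step 3 · PE1,1: acc=73; fwd→6 fwd↓73
  step 3 · PE2,0: acc=117; fwd→8 fwd↓117
  step 3 · PE2,1: acc=95; fwd→9 fwd↓95
  step 4 · PE1,1: acc=68; fwd→3 fwd↓68
  step 4 · PE2,0: acc=114; fwd→9 fwd↓114
  step 4 · PE2,1: acc=113; fwd→8 fwd↓113
  step 5 · PE1,1: acc=0; fwd→0 fwd↓0
  step 5 · PE2,0: acc=0; fwd→0 fwd↓0
  step 5 · PE2,1: acc=113; fwd→9 fwd↓113

PE[2][1].acc = 113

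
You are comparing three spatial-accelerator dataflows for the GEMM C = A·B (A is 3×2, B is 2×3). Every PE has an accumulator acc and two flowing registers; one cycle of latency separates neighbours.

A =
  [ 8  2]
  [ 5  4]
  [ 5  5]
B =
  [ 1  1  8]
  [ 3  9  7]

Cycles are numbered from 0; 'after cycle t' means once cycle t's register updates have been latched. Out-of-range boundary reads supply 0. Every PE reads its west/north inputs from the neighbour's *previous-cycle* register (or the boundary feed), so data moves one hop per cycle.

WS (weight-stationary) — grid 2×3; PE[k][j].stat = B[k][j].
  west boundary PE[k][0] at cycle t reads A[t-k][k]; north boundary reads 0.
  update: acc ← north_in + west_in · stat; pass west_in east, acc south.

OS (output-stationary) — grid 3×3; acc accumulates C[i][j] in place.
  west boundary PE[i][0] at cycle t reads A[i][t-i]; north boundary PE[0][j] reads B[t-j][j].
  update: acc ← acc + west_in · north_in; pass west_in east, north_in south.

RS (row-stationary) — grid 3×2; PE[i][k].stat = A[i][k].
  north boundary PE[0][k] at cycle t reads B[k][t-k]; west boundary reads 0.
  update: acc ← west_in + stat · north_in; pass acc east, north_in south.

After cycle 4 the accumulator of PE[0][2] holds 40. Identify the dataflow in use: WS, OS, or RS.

dataflow = WS

Under WS (2×3), PE[0][2]:
  c0 r0c2: 0 / 0 / 0
  c1 r0c2: 0 / 0 / 0
  c2 r0c2: 64 / 8 / 64
  c3 r0c2: 40 / 5 / 40
  c4 r0c2: 40 / 5 / 40
Under OS (3×3), PE[0][2]:
  c0 r0c2: 0 / 0 / 0
  c1 r0c2: 0 / 0 / 0
  c2 r0c2: 64 / 8 / 8
  c3 r0c2: 78 / 2 / 7
  c4 r0c2: 78 / 0 / 0
RS: PE[0][2] is outside its 3×2 grid.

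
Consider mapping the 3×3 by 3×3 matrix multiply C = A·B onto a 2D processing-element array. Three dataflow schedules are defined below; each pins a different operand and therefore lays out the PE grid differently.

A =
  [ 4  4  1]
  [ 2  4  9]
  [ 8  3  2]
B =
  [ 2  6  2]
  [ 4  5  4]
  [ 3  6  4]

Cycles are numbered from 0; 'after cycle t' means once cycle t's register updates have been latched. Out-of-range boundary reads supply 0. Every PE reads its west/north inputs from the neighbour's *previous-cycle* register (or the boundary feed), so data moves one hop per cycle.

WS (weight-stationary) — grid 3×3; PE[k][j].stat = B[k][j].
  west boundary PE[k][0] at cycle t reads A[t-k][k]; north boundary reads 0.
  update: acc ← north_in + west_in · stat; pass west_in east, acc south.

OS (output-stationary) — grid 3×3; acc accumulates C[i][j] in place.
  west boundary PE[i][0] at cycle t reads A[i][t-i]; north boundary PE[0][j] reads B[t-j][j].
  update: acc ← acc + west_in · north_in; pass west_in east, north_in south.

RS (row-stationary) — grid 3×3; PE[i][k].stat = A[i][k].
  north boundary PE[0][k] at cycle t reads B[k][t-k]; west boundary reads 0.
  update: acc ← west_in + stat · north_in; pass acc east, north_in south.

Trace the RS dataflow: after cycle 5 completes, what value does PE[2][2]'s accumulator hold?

RS (3×3). Following PE[2][2] plus its west/north inputs:
  step 0 · PE1,2: acc=0; fwd→0 fwd↓0
  step 0 · PE2,1: acc=0; fwd→0 fwd↓0
  step 0 · PE2,2: acc=0; fwd→0 fwd↓0
  step 1 · PE1,2: acc=0; fwd→0 fwd↓0
  step 1 · PE2,1: acc=0; fwd→0 fwd↓0
  step 1 · PE2,2: acc=0; fwd→0 fwd↓0
  step 2 · PE1,2: acc=0; fwd→0 fwd↓0
  step 2 · PE2,1: acc=0; fwd→0 fwd↓0
  step 2 · PE2,2: acc=0; fwd→0 fwd↓0
  step 3 · PE1,2: acc=47; fwd→47 fwd↓3
  step 3 · PE2,1: acc=28; fwd→28 fwd↓4
  step 3 · PE2,2: acc=0; fwd→0 fwd↓0
  step 4 · PE1,2: acc=86; fwd→86 fwd↓6
  step 4 · PE2,1: acc=63; fwd→63 fwd↓5
  step 4 · PE2,2: acc=34; fwd→34 fwd↓3
  step 5 · PE1,2: acc=56; fwd→56 fwd↓4
  step 5 · PE2,1: acc=28; fwd→28 fwd↓4
  step 5 · PE2,2: acc=75; fwd→75 fwd↓6

PE[2][2].acc = 75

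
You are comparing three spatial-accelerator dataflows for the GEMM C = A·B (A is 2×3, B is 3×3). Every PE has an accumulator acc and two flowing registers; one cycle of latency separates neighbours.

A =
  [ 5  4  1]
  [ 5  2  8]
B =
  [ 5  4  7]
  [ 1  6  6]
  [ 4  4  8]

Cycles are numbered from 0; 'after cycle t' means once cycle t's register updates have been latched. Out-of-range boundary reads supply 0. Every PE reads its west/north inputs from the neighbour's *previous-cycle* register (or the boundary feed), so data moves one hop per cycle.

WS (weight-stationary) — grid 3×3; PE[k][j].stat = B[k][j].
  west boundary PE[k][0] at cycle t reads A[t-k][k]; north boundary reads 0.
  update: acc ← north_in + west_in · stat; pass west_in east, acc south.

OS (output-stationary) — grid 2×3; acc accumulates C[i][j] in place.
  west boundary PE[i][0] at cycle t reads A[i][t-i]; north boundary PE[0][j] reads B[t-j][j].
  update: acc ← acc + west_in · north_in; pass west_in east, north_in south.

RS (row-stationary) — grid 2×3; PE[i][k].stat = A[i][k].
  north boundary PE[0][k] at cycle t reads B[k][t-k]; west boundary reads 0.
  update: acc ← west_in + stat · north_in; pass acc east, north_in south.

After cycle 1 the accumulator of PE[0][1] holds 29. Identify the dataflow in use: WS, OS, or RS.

dataflow = RS

WS [3×3] PE[0][1] across cycles:
  c0 r0c1: 0 / 0 / 0
  c1 r0c1: 20 / 5 / 20
OS [2×3] PE[0][1] across cycles:
  c0 r0c1: 0 / 0 / 0
  c1 r0c1: 20 / 5 / 4
RS [2×3] PE[0][1] across cycles:
  c0 r0c1: 0 / 0 / 0
  c1 r0c1: 29 / 29 / 1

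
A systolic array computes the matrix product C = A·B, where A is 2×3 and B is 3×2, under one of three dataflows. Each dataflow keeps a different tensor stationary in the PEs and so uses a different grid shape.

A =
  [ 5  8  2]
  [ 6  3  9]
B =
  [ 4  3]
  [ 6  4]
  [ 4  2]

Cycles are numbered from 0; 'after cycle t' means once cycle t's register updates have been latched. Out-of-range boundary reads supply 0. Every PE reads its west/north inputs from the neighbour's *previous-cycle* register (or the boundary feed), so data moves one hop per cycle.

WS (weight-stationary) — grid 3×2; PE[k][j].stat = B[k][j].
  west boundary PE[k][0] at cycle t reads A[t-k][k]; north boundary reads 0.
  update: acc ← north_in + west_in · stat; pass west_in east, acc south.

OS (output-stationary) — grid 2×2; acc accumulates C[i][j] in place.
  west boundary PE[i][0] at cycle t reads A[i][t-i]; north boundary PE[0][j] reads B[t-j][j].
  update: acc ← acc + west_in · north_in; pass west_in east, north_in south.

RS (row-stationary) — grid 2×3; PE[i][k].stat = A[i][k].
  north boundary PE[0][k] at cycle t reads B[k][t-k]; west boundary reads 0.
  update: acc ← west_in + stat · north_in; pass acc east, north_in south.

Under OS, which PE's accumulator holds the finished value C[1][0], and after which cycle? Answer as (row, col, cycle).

(row, col, cycle) = (1, 0, 3)

OS — PE[1][0] is where C[1][0] collects:
  0: (1,0).acc=0  regs=<0,0>
  1: (1,0).acc=24  regs=<6,4>
  2: (1,0).acc=42  regs=<3,6>
  3: (1,0).acc=78  regs=<9,4>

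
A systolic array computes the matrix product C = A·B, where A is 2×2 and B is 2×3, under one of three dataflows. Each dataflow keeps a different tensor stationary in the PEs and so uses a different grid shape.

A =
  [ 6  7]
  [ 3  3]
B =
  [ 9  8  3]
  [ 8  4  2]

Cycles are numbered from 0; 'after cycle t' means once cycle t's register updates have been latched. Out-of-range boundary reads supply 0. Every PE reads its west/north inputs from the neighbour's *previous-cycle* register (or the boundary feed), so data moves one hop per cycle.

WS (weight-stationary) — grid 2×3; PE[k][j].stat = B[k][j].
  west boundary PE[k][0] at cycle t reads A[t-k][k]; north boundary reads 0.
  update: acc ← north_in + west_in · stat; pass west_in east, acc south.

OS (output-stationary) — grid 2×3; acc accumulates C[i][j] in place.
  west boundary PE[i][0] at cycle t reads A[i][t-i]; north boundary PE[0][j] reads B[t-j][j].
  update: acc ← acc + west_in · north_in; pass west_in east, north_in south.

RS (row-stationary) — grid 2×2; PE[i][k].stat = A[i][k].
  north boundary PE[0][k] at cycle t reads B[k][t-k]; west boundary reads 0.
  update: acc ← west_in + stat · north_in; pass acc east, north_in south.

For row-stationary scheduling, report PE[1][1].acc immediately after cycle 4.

RS on a 2×2 grid — tracing PE[1][1] and its feeders:
  0: (0,1).acc=0  regs=<0,0>
  0: (1,0).acc=0  regs=<0,0>
  0: (1,1).acc=0  regs=<0,0>
  1: (0,1).acc=110  regs=<110,8>
  1: (1,0).acc=27  regs=<27,9>
  1: (1,1).acc=0  regs=<0,0>
  2: (0,1).acc=76  regs=<76,4>
  2: (1,0).acc=24  regs=<24,8>
  2: (1,1).acc=51  regs=<51,8>
  3: (0,1).acc=32  regs=<32,2>
  3: (1,0).acc=9  regs=<9,3>
  3: (1,1).acc=36  regs=<36,4>
  4: (0,1).acc=0  regs=<0,0>
  4: (1,0).acc=0  regs=<0,0>
  4: (1,1).acc=15  regs=<15,2>

PE[1][1].acc = 15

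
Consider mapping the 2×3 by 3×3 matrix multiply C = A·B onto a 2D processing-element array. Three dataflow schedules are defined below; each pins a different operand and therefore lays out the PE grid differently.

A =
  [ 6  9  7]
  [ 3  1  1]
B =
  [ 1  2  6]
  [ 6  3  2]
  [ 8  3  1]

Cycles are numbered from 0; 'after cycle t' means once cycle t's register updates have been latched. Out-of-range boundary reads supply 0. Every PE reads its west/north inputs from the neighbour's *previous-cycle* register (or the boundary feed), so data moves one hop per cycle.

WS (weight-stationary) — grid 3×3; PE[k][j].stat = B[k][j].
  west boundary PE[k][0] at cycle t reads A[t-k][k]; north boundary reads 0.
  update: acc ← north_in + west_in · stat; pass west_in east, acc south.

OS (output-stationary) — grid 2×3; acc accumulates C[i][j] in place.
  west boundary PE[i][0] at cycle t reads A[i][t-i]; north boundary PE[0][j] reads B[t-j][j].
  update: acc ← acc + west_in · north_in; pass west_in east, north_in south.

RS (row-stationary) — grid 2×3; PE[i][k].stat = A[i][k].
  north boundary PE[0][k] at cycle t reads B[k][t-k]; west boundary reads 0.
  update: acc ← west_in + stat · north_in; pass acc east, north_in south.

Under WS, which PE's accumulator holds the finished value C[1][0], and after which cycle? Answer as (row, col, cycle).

(row, col, cycle) = (2, 0, 3)

Under WS, C[1][0] lands at PE[2][0]:
  c0 r2c0: 0 / 0 / 0
  c1 r2c0: 0 / 0 / 0
  c2 r2c0: 116 / 7 / 116
  c3 r2c0: 17 / 1 / 17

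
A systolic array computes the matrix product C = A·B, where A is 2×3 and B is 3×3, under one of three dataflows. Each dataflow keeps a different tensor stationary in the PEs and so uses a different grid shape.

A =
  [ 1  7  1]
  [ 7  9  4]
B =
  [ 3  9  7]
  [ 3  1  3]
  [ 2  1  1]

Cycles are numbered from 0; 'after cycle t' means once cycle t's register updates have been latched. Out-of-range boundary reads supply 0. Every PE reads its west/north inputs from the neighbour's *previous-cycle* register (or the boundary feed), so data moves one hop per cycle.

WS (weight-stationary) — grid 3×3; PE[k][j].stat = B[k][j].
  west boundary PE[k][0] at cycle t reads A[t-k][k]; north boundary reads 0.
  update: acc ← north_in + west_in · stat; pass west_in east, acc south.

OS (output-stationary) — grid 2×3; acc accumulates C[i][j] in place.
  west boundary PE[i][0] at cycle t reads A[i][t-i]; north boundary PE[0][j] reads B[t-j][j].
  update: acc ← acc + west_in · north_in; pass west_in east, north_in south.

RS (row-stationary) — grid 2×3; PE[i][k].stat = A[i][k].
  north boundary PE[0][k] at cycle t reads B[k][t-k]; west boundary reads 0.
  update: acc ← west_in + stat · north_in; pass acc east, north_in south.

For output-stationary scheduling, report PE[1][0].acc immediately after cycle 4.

PE[1][0].acc = 56

OS (2×3). Following PE[1][0] plus its west/north inputs:
  [0] (0,0) acc=3 (h:1 v:3)
  [0] (1,0) acc=0 (h:0 v:0)
  [1] (0,0) acc=24 (h:7 v:3)
  [1] (1,0) acc=21 (h:7 v:3)
  [2] (0,0) acc=26 (h:1 v:2)
  [2] (1,0) acc=48 (h:9 v:3)
  [3] (0,0) acc=26 (h:0 v:0)
  [3] (1,0) acc=56 (h:4 v:2)
  [4] (0,0) acc=26 (h:0 v:0)
  [4] (1,0) acc=56 (h:0 v:0)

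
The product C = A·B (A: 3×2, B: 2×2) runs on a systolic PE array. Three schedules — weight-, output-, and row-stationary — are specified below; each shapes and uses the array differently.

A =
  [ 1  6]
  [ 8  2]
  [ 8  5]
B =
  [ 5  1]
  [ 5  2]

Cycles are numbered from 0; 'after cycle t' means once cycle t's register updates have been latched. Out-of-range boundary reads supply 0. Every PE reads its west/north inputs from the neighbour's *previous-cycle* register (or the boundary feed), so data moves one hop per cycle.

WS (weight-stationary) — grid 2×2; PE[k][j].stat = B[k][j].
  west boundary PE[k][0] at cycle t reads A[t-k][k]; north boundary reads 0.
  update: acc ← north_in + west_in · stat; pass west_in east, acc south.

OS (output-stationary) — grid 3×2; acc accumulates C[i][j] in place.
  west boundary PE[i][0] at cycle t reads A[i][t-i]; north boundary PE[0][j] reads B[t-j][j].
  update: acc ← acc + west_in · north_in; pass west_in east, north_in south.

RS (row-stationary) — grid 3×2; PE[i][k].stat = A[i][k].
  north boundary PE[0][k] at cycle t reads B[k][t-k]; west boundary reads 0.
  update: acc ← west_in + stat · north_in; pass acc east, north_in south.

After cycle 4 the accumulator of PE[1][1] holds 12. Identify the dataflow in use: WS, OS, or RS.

dataflow = OS

Under WS (2×2), PE[1][1]:
  0: (1,1).acc=0  regs=<0,0>
  1: (1,1).acc=0  regs=<0,0>
  2: (1,1).acc=13  regs=<6,13>
  3: (1,1).acc=12  regs=<2,12>
  4: (1,1).acc=18  regs=<5,18>
Under OS (3×2), PE[1][1]:
  0: (1,1).acc=0  regs=<0,0>
  1: (1,1).acc=0  regs=<0,0>
  2: (1,1).acc=8  regs=<8,1>
  3: (1,1).acc=12  regs=<2,2>
  4: (1,1).acc=12  regs=<0,0>
Under RS (3×2), PE[1][1]:
  0: (1,1).acc=0  regs=<0,0>
  1: (1,1).acc=0  regs=<0,0>
  2: (1,1).acc=50  regs=<50,5>
  3: (1,1).acc=12  regs=<12,2>
  4: (1,1).acc=0  regs=<0,0>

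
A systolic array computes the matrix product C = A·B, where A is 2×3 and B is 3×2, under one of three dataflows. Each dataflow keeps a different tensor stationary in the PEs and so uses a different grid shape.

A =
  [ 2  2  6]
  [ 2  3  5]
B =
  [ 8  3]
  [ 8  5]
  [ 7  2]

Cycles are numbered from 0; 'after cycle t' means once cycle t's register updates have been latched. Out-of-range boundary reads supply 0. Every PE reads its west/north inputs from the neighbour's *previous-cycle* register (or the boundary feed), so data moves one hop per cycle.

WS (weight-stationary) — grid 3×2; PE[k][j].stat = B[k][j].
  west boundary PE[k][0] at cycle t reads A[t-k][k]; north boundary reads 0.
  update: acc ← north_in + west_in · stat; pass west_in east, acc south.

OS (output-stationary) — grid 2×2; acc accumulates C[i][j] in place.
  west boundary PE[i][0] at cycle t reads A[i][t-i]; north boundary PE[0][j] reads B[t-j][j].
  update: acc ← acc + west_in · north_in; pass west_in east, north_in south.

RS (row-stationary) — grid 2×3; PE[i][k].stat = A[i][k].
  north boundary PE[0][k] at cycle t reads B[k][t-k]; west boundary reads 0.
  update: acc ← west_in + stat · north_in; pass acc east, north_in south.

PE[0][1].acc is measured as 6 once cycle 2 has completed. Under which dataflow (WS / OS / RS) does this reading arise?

WS (3×2 grid), PE[0][1]:
  cycle 0: PE[0][1] → acc 0, east 0, south 0
  cycle 1: PE[0][1] → acc 6, east 2, south 6
  cycle 2: PE[0][1] → acc 6, east 2, south 6
OS (2×2 grid), PE[0][1]:
  cycle 0: PE[0][1] → acc 0, east 0, south 0
  cycle 1: PE[0][1] → acc 6, east 2, south 3
  cycle 2: PE[0][1] → acc 16, east 2, south 5
RS (2×3 grid), PE[0][1]:
  cycle 0: PE[0][1] → acc 0, east 0, south 0
  cycle 1: PE[0][1] → acc 32, east 32, south 8
  cycle 2: PE[0][1] → acc 16, east 16, south 5

dataflow = WS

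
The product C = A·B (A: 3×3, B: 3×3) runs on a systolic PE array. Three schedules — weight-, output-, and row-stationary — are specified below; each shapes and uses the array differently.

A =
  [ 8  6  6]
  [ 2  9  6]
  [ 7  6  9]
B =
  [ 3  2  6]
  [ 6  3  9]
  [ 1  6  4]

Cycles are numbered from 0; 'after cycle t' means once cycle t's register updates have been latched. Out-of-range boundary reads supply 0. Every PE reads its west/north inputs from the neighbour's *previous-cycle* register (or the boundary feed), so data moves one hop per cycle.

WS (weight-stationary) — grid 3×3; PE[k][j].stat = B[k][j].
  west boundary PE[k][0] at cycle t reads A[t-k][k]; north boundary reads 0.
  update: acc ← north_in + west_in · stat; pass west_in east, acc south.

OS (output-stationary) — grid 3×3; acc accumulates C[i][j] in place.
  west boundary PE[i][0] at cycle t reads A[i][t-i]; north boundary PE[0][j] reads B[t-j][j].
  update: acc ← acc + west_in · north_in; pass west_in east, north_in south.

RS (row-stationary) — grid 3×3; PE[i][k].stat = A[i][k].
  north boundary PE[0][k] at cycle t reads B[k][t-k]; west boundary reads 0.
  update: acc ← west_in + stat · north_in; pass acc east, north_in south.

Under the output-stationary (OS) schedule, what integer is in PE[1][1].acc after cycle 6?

OS 3×3: PE[1][1] cycle-by-cycle (with neighbour feeds):
  after 0 — PE[0][1] acc=0, pass-E 0, pass-S 0
  after 0 — PE[1][0] acc=0, pass-E 0, pass-S 0
  after 0 — PE[1][1] acc=0, pass-E 0, pass-S 0
  after 1 — PE[0][1] acc=16, pass-E 8, pass-S 2
  after 1 — PE[1][0] acc=6, pass-E 2, pass-S 3
  after 1 — PE[1][1] acc=0, pass-E 0, pass-S 0
  after 2 — PE[0][1] acc=34, pass-E 6, pass-S 3
  after 2 — PE[1][0] acc=60, pass-E 9, pass-S 6
  after 2 — PE[1][1] acc=4, pass-E 2, pass-S 2
  after 3 — PE[0][1] acc=70, pass-E 6, pass-S 6
  after 3 — PE[1][0] acc=66, pass-E 6, pass-S 1
  after 3 — PE[1][1] acc=31, pass-E 9, pass-S 3
  after 4 — PE[0][1] acc=70, pass-E 0, pass-S 0
  after 4 — PE[1][0] acc=66, pass-E 0, pass-S 0
  after 4 — PE[1][1] acc=67, pass-E 6, pass-S 6
  after 5 — PE[0][1] acc=70, pass-E 0, pass-S 0
  after 5 — PE[1][0] acc=66, pass-E 0, pass-S 0
  after 5 — PE[1][1] acc=67, pass-E 0, pass-S 0
  after 6 — PE[0][1] acc=70, pass-E 0, pass-S 0
  after 6 — PE[1][0] acc=66, pass-E 0, pass-S 0
  after 6 — PE[1][1] acc=67, pass-E 0, pass-S 0

PE[1][1].acc = 67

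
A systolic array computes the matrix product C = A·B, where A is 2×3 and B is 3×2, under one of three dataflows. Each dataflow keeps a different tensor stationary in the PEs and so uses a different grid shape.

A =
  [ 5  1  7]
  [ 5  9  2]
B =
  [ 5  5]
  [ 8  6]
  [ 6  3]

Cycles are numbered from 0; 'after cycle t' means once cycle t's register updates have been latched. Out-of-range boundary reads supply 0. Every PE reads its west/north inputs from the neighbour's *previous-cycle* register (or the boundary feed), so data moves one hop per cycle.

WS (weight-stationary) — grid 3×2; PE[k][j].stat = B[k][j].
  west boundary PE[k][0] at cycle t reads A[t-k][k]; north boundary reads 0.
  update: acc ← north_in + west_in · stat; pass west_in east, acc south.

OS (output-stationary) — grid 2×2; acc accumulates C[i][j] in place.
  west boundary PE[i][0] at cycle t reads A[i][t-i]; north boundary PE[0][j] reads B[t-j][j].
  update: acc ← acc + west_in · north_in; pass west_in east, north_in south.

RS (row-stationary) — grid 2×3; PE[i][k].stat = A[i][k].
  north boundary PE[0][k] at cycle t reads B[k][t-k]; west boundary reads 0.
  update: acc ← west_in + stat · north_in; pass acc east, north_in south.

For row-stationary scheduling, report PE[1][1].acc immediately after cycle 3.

PE[1][1].acc = 79

RS on a 2×3 grid — tracing PE[1][1] and its feeders:
  [0] (0,1) acc=0 (h:0 v:0)
  [0] (1,0) acc=0 (h:0 v:0)
  [0] (1,1) acc=0 (h:0 v:0)
  [1] (0,1) acc=33 (h:33 v:8)
  [1] (1,0) acc=25 (h:25 v:5)
  [1] (1,1) acc=0 (h:0 v:0)
  [2] (0,1) acc=31 (h:31 v:6)
  [2] (1,0) acc=25 (h:25 v:5)
  [2] (1,1) acc=97 (h:97 v:8)
  [3] (0,1) acc=0 (h:0 v:0)
  [3] (1,0) acc=0 (h:0 v:0)
  [3] (1,1) acc=79 (h:79 v:6)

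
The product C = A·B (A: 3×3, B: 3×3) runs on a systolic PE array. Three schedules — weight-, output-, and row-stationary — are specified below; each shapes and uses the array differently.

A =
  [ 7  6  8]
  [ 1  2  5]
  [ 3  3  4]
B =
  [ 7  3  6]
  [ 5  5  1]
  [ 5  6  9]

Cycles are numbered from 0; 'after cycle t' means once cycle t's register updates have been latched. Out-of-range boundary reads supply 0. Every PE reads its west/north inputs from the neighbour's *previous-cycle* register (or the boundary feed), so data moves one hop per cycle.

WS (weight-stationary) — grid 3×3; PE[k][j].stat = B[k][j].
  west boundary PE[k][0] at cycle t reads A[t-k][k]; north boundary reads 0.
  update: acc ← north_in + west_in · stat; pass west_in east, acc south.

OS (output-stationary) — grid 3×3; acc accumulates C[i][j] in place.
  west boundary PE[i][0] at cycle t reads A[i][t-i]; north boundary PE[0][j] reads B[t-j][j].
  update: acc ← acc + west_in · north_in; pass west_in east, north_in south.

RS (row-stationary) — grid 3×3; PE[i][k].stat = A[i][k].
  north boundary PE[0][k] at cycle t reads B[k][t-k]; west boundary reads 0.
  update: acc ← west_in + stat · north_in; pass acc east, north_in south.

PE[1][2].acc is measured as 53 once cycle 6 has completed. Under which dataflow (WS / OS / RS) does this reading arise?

WS (3×3 grid), PE[1][2]:
  [0] (1,2) acc=0 (h:0 v:0)
  [1] (1,2) acc=0 (h:0 v:0)
  [2] (1,2) acc=0 (h:0 v:0)
  [3] (1,2) acc=48 (h:6 v:48)
  [4] (1,2) acc=8 (h:2 v:8)
  [5] (1,2) acc=21 (h:3 v:21)
  [6] (1,2) acc=0 (h:0 v:0)
OS (3×3 grid), PE[1][2]:
  [0] (1,2) acc=0 (h:0 v:0)
  [1] (1,2) acc=0 (h:0 v:0)
  [2] (1,2) acc=0 (h:0 v:0)
  [3] (1,2) acc=6 (h:1 v:6)
  [4] (1,2) acc=8 (h:2 v:1)
  [5] (1,2) acc=53 (h:5 v:9)
  [6] (1,2) acc=53 (h:0 v:0)
RS (3×3 grid), PE[1][2]:
  [0] (1,2) acc=0 (h:0 v:0)
  [1] (1,2) acc=0 (h:0 v:0)
  [2] (1,2) acc=0 (h:0 v:0)
  [3] (1,2) acc=42 (h:42 v:5)
  [4] (1,2) acc=43 (h:43 v:6)
  [5] (1,2) acc=53 (h:53 v:9)
  [6] (1,2) acc=0 (h:0 v:0)

dataflow = OS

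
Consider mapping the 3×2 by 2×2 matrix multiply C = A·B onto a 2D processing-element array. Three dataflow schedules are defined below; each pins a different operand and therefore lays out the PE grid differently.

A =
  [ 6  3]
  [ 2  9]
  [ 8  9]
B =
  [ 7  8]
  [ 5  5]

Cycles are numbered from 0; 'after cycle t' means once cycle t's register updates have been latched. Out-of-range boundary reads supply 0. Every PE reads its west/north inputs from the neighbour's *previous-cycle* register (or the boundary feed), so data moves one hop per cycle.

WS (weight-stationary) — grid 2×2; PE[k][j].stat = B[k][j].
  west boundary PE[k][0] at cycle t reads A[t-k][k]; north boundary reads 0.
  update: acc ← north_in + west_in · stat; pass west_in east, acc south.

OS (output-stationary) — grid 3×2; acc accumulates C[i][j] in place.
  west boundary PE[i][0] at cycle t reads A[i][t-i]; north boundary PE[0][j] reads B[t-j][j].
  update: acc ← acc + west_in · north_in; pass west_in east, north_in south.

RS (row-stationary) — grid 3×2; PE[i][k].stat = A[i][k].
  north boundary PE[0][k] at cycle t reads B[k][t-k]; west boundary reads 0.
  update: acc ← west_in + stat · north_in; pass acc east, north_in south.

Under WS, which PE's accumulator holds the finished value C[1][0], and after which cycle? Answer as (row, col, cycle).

(row, col, cycle) = (1, 0, 2)

WS — PE[1][0] is where C[1][0] collects:
  t=0 PE[1][0]: acc=0 h=0 v=0
  t=1 PE[1][0]: acc=57 h=3 v=57
  t=2 PE[1][0]: acc=59 h=9 v=59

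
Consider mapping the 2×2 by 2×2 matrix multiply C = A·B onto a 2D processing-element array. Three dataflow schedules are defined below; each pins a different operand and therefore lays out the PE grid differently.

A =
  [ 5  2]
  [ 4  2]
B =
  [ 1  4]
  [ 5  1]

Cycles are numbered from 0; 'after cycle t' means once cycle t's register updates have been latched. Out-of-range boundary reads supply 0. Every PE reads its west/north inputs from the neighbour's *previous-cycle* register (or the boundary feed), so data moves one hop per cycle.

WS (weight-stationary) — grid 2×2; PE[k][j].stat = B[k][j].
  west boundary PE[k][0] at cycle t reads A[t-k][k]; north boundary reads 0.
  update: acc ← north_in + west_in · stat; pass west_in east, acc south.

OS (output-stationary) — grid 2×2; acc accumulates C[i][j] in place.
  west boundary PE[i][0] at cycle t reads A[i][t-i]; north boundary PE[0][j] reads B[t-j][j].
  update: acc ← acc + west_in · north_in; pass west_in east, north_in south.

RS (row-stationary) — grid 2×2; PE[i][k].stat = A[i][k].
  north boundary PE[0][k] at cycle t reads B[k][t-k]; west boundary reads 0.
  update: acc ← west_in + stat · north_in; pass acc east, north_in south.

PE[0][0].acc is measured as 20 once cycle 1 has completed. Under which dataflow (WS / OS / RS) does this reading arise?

dataflow = RS

WS [2×2] PE[0][0] across cycles:
  t=0 PE[0][0]: acc=5 h=5 v=5
  t=1 PE[0][0]: acc=4 h=4 v=4
OS [2×2] PE[0][0] across cycles:
  t=0 PE[0][0]: acc=5 h=5 v=1
  t=1 PE[0][0]: acc=15 h=2 v=5
RS [2×2] PE[0][0] across cycles:
  t=0 PE[0][0]: acc=5 h=5 v=1
  t=1 PE[0][0]: acc=20 h=20 v=4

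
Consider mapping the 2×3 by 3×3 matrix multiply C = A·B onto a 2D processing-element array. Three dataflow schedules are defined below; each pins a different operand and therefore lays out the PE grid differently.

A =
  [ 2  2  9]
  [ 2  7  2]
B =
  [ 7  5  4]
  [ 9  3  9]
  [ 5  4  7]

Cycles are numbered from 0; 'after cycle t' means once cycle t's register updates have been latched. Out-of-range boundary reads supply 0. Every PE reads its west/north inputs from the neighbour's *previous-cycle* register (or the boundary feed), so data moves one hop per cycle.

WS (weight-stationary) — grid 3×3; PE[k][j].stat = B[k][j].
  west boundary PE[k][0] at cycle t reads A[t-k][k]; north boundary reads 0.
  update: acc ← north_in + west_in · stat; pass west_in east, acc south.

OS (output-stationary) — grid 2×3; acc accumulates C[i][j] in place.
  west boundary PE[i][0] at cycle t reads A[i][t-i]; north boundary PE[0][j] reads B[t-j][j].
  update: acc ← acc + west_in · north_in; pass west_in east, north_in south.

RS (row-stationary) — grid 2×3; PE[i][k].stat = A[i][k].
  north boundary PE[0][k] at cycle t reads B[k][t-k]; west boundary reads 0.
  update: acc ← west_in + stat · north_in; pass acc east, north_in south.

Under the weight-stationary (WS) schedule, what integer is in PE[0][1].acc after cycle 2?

WS 3×3: PE[0][1] cycle-by-cycle (with neighbour feeds):
  after 0 — PE[0][0] acc=14, pass-E 2, pass-S 14
  after 0 — PE[0][1] acc=0, pass-E 0, pass-S 0
  after 1 — PE[0][0] acc=14, pass-E 2, pass-S 14
  after 1 — PE[0][1] acc=10, pass-E 2, pass-S 10
  after 2 — PE[0][0] acc=0, pass-E 0, pass-S 0
  after 2 — PE[0][1] acc=10, pass-E 2, pass-S 10

PE[0][1].acc = 10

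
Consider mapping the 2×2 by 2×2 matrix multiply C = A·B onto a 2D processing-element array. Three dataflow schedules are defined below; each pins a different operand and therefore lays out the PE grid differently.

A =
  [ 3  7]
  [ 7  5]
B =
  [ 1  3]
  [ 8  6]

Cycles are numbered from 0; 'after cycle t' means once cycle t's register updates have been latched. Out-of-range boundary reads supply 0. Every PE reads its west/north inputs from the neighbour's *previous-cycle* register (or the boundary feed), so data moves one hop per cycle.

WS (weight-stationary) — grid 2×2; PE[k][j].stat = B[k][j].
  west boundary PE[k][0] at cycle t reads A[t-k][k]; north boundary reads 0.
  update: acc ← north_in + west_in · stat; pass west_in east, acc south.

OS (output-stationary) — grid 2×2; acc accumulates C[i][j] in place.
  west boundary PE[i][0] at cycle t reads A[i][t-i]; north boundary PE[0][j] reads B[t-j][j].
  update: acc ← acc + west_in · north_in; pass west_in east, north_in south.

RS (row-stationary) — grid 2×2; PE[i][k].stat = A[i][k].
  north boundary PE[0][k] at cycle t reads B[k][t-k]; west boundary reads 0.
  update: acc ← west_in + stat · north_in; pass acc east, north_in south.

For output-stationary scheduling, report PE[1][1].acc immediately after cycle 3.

OS 2×2: PE[1][1] cycle-by-cycle (with neighbour feeds):
  t=0 PE[0][1]: acc=0 h=0 v=0
  t=0 PE[1][0]: acc=0 h=0 v=0
  t=0 PE[1][1]: acc=0 h=0 v=0
  t=1 PE[0][1]: acc=9 h=3 v=3
  t=1 PE[1][0]: acc=7 h=7 v=1
  t=1 PE[1][1]: acc=0 h=0 v=0
  t=2 PE[0][1]: acc=51 h=7 v=6
  t=2 PE[1][0]: acc=47 h=5 v=8
  t=2 PE[1][1]: acc=21 h=7 v=3
  t=3 PE[0][1]: acc=51 h=0 v=0
  t=3 PE[1][0]: acc=47 h=0 v=0
  t=3 PE[1][1]: acc=51 h=5 v=6

PE[1][1].acc = 51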